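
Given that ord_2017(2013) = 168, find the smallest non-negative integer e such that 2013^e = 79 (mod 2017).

48

Baby-step giant-step with m = ceil(sqrt(168)) = 13.
Baby table (2013^j mod 2017 for j=0..12):
  0:1  1:2013  2:16  3:1953  4:256  5:993  6:62  7:1769
  8:992  9:66  10:1753  11:1056  12:1827
Giant step factor: 2013^(-13) ≡ 974 (mod 2017).
Scan 79·974^i mod 2017 for i = 0, 1, …:
  i=0: 79   i=1: 300   i=2: 1752   i=3: 66
Match at i=3, j=9: e = 3·13 + 9 = 48.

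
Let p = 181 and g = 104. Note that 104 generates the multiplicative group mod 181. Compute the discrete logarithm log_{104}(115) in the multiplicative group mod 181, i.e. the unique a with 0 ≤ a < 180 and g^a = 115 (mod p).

Baby-step giant-step with m = ceil(sqrt(180)) = 14.
Baby table (104^j mod 181 for j=0..13):
  0:1  1:104  2:137  3:130  4:126  5:72  6:67  7:90
  8:129  9:22  10:116  11:118  12:145  13:57
Giant step factor: 104^(-14) ≡ 4 (mod 181).
Scan 115·4^i mod 181 for i = 0, 1, …:
  i=0: 115   i=1: 98   i=2: 30   i=3: 120
  i=4: 118
Match at i=4, j=11: a = 4·14 + 11 = 67.

67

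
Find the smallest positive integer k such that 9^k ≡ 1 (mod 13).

The order of 9 must divide p − 1 = 12 = 2^2 · 3.
Divisors: 1, 2, 3, 4, 6, 12.
Check each in increasing order: 9^1 ≡ 9;  9^2 ≡ 3;  9^3 ≡ 1.
Smallest exponent giving 1 is 3.

3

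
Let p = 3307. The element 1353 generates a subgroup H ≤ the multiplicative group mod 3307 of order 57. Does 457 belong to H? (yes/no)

yes

457 ∈ ⟨1353⟩ iff 457^57 ≡ 1 (mod 3307), since |⟨1353⟩| = 57.
457^57 mod 3307 = 1.
Since 1 = 1, 457 lies in the subgroup.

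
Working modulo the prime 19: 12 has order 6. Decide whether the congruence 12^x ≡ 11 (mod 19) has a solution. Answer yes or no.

yes

⟨12⟩ has order 6; its elements mod 19 are {1, 7, 8, 11, 12, 18}.
11 is in this set.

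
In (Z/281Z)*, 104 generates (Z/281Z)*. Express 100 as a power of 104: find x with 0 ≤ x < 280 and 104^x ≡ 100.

100

Baby-step giant-step with m = ceil(sqrt(280)) = 17.
Baby table (104^j mod 281 for j=0..16):
  0:1  1:104  2:138  3:21  4:217  5:88  6:160  7:61
  8:162  9:269  10:157  11:30  12:29  13:206  14:68  15:47
  16:111
Giant step factor: 104^(-17) ≡ 110 (mod 281).
Scan 100·110^i mod 281 for i = 0, 1, …:
  i=0: 100   i=1: 41   i=2: 14   i=3: 135
  i=4: 238   i=5: 47
Match at i=5, j=15: x = 5·17 + 15 = 100.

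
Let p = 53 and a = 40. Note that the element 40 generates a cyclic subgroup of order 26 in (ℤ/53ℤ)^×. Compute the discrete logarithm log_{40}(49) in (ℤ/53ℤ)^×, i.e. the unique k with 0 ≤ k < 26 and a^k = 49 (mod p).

Successive powers of 40 modulo 53:
  40^0=1  40^1=40  40^2=10  40^3=29  40^4=47  40^5=25
  40^6=46  40^7=38  40^8=36  40^9=9  40^10=42  40^11=37
  40^12=49
So 40^12 ≡ 49 (mod 53), giving k = 12.

12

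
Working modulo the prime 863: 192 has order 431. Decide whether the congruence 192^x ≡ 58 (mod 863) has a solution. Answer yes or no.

yes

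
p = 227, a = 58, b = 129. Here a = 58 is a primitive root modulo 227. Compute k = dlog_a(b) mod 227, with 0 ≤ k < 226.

Baby-step giant-step with m = ceil(sqrt(226)) = 16.
Baby table (58^j mod 227 for j=0..15):
  0:1  1:58  2:186  3:119  4:92  5:115  6:87  7:52
  8:65  9:138  10:59  11:17  12:78  13:211  14:207  15:202
Giant step factor: 58^(-16) ≡ 49 (mod 227).
Scan 129·49^i mod 227 for i = 0, 1, …:
  i=0: 129   i=1: 192   i=2: 101   i=3: 182
  i=4: 65
Match at i=4, j=8: k = 4·16 + 8 = 72.

72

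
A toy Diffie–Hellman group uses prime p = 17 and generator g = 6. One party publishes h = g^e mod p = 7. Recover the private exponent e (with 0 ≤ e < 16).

5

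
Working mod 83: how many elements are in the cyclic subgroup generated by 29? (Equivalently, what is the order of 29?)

The order of 29 must divide p − 1 = 82 = 2 · 41.
Divisors: 1, 2, 41, 82.
Check each in increasing order: 29^1 ≡ 29;  29^2 ≡ 11;  29^41 ≡ 1.
Smallest exponent giving 1 is 41.

41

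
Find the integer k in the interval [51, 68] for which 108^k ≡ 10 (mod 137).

51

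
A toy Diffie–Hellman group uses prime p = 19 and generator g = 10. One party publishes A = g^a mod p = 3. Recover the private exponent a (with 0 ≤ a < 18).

5

Successive powers of 10 modulo 19:
  10^0=1  10^1=10  10^2=5  10^3=12  10^4=6  10^5=3
So 10^5 ≡ 3 (mod 19), giving a = 5.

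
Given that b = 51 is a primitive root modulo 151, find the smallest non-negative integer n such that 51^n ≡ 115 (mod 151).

143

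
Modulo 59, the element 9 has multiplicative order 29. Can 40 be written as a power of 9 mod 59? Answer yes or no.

40 ∈ ⟨9⟩ iff 40^29 ≡ 1 (mod 59), since |⟨9⟩| = 29.
40^29 mod 59 = 58.
Since 58 ≠ 1, 40 does not lie in the subgroup.

no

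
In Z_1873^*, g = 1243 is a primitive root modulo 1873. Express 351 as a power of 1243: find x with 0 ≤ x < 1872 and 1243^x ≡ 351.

Baby-step giant-step with m = ceil(sqrt(1872)) = 44.
Baby table (1243^j mod 1873 for j=0..43):
  0:1  1:1243  2:1697  3:373  4:1008  5:1780  6:527  7:1384
  8:898  9:1779  10:1157  11:1560  12:525  13:771  14:1250  15:1033
  16:1014  17:1746  18:1344  19:1749  20:1327  21:1221  22:573  23:499
  24:294  25:207  26:700  27:1028  28:418  29:753  30:1352  31:455
  32:1792  33:459  34:1145  35:1628  36:764  37:41  38:392  39:276
  40:309  41:122  42:1806  43:1004
Giant step factor: 1243^(-44) ≡ 71 (mod 1873).
Scan 351·71^i mod 1873 for i = 0, 1, …:
  i=0: 351   i=1: 572   i=2: 1279   i=3: 905
  i=4: 573
Match at i=4, j=22: x = 4·44 + 22 = 198.

198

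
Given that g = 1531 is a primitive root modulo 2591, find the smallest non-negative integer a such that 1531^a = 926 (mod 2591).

25

Successive powers of 1531 modulo 2591:
  1531^0=1  1531^1=1531  1531^2=1697  1531^3=1925  1531^4=1208  1531^5=2065
  1531^6=495  1531^7=1273  1531^8=531  1531^9=1978  1531^10=2030  1531^11=1321
  1531^12=1471  1531^13=522  1531^14=1154  1531^15=2303  1531^16=2133  1531^17=963
  1531^18=74  1531^19=1881  1531^20=1210  1531^21=2536  1531^22=1298  1531^23=2532
  1531^24=356  1531^25=926
So 1531^25 ≡ 926 (mod 2591), giving a = 25.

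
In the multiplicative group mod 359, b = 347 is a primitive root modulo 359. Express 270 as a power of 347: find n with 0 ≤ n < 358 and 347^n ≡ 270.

Baby-step giant-step with m = ceil(sqrt(358)) = 19.
Baby table (347^j mod 359 for j=0..18):
  0:1  1:347  2:144  3:67  4:273  5:314  6:181  7:341
  8:216  9:280  10:230  11:112  12:92  13:332  14:324  15:61
  16:345  17:168  18:138
Giant step factor: 347^(-19) ≡ 31 (mod 359).
Scan 270·31^i mod 359 for i = 0, 1, …:
  i=0: 270   i=1: 113   i=2: 272   i=3: 175
  i=4: 40   i=5: 163   i=6: 27   i=7: 119
  i=8: 99   i=9: 197     …   i=15: 271
  i=16: 144
Match at i=16, j=2: n = 16·19 + 2 = 306.

306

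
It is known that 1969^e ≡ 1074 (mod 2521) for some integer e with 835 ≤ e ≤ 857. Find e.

854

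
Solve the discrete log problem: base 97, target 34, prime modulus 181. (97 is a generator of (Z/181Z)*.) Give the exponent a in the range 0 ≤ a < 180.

Baby-step giant-step with m = ceil(sqrt(180)) = 14.
Baby table (97^j mod 181 for j=0..13):
  0:1  1:97  2:178  3:71  4:9  5:149  6:154  7:96
  8:81  9:74  10:119  11:140  12:5  13:123
Giant step factor: 97^(-14) ≡ 12 (mod 181).
Scan 34·12^i mod 181 for i = 0, 1, …:
  i=0: 34   i=1: 46   i=2: 9
Match at i=2, j=4: a = 2·14 + 4 = 32.

32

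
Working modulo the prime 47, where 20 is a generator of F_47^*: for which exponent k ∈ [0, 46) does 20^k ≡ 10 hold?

Successive powers of 20 modulo 47:
  20^0=1  20^1=20  20^2=24  20^3=10
So 20^3 ≡ 10 (mod 47), giving k = 3.

3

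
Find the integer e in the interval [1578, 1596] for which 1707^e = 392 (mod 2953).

Compute 1707^1578 mod 2953 = 1884, then multiply by 1707 repeatedly:
  1707^1578=1884  1707^1579=171  1707^1580=2503  1707^1581=2583  1707^1582=352
  1707^1583=1405  1707^1584=499  1707^1585=1329  1707^1586=699  1707^1587=181
  1707^1588=1855  1707^1589=869  1707^1590=977  1707^1591=2247  1707^1592=2635
  1707^1593=526  1707^1594=170  1707^1595=796  1707^1596=392
Found 392 at exponent 1596.

1596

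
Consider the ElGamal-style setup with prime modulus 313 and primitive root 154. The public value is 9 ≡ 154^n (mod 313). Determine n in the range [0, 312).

200

Baby-step giant-step with m = ceil(sqrt(312)) = 18.
Baby table (154^j mod 313 for j=0..17):
  0:1  1:154  2:241  3:180  4:176  5:186  6:161  7:67
  8:302  9:184  10:166  11:211  12:255  13:145  14:107  15:202
  16:121  17:167
Giant step factor: 154^(-18) ≡ 307 (mod 313).
Scan 9·307^i mod 313 for i = 0, 1, …:
  i=0: 9   i=1: 259   i=2: 11   i=3: 247
  i=4: 83   i=5: 128   i=6: 171   i=7: 226
  i=8: 209   i=9: 311   i=10: 12   i=11: 241
Match at i=11, j=2: n = 11·18 + 2 = 200.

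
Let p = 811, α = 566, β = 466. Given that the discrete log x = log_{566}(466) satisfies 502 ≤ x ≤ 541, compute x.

541

Compute 566^502 mod 811 = 719, then multiply by 566 repeatedly:
  566^502=719  566^503=643  566^504=610  566^505=585  566^506=222
  566^507=758  566^508=9  566^509=228  566^510=99  566^511=75
  566^512=278  566^513=14  566^514=625  566^515=154  566^516=387
  566^517=72  566^518=202  566^519=792  566^520=600  566^521=602
  566^522=112  566^523=134  566^524=421  566^525=663  566^526=576
  566^527=805  566^528=659  566^529=745  566^530=761  566^531=85
  566^532=261  566^533=124  566^534=438  566^535=553  566^536=763
  566^537=406  566^538=283  566^539=411  566^540=680  566^541=466
Found 466 at exponent 541.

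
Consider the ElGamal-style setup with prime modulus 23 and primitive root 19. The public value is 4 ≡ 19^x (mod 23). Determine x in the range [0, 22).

Successive powers of 19 modulo 23:
  19^0=1  19^1=19  19^2=16  19^3=5  19^4=3  19^5=11
  19^6=2  19^7=15  19^8=9  19^9=10  19^10=6  19^11=22
  19^12=4
So 19^12 ≡ 4 (mod 23), giving x = 12.

12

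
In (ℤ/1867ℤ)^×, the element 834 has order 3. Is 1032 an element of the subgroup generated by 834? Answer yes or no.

yes

⟨834⟩ has order 3; its elements mod 1867 are {1, 834, 1032}.
1032 is in this set.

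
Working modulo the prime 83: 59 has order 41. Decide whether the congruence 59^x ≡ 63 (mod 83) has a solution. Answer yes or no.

yes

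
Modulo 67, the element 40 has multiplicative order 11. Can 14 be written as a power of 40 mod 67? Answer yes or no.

14 ∈ ⟨40⟩ iff 14^11 ≡ 1 (mod 67), since |⟨40⟩| = 11.
14^11 mod 67 = 1.
Since 1 = 1, 14 lies in the subgroup.

yes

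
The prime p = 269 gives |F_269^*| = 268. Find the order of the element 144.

The order of 144 must divide p − 1 = 268 = 2^2 · 67.
Divisors: 1, 2, 4, 67, 134, 268.
Check each in increasing order: 144^1 ≡ 144;  144^2 ≡ 23;  144^4 ≡ 260;  144^67 ≡ 268;  144^134 ≡ 1.
Smallest exponent giving 1 is 134.

134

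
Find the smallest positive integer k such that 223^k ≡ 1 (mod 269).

268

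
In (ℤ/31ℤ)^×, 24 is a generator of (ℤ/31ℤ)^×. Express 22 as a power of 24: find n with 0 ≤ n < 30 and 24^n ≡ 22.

Successive powers of 24 modulo 31:
  24^0=1  24^1=24  24^2=18  24^3=29  24^4=14  24^5=26
  24^6=4  24^7=3  24^8=10  24^9=23  24^10=25  24^11=11
  24^12=16  24^13=12  24^14=9  24^15=30  24^16=7  24^17=13
  24^18=2  24^19=17  24^20=5  24^21=27  24^22=28  24^23=21
  24^24=8  24^25=6  24^26=20  24^27=15  24^28=19  24^29=22
So 24^29 ≡ 22 (mod 31), giving n = 29.

29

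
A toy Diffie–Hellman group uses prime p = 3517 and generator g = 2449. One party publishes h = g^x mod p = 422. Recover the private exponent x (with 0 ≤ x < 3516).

2840

Baby-step giant-step with m = ceil(sqrt(3516)) = 60.
Baby table (2449^j mod 3517 for j=0..59):
  0:1  1:2449  2:1116  3:375  4:438  5:3494  6:3462  7:2468
  8:1926  9:477  10:529  11:1265  12:3025  13:1423  14:3097  15:1901
  16:2558  17:765  18:2441  19:2626  20:1998  21:955  22:3507  23:129
  24:2908  25:3284  26:2654  27:230  28:550  29:3456  30:1842  31:2264
  32:1744  33:1418  34:1403  35:3355  36:683  37:2092  38:2556  39:2901
  40:209  41:1876  42:1122  43:1001  44:100  45:2227  46:2573  47:2330
  48:1596  49:1217  50:1534  51:610  52:2682  53:1979  54:145  55:3405
  56:38  57:1620  58:204  59:182
Giant step factor: 2449^(-60) ≡ 299 (mod 3517).
Scan 422·299^i mod 3517 for i = 0, 1, …:
  i=0: 422   i=1: 3083   i=2: 363   i=3: 3027
  i=4: 1204   i=5: 1262   i=6: 1019   i=7: 2219
  i=8: 2285   i=9: 917     …   i=46: 1477
  i=47: 1998
Match at i=47, j=20: x = 47·60 + 20 = 2840.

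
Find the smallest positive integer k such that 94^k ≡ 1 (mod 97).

48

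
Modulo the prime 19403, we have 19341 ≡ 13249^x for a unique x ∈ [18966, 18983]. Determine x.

18967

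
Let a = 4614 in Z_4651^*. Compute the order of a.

4650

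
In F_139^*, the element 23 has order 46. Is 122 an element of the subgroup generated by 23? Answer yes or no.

122 ∈ ⟨23⟩ iff 122^46 ≡ 1 (mod 139), since |⟨23⟩| = 46.
122^46 mod 139 = 42.
Since 42 ≠ 1, 122 does not lie in the subgroup.

no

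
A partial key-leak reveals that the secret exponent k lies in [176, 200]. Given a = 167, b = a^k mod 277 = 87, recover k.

194

Compute 167^176 mod 277 = 147, then multiply by 167 repeatedly:
  167^176=147  167^177=173  167^178=83  167^179=11  167^180=175
  167^181=140  167^182=112  167^183=145  167^184=116  167^185=259
  167^186=41  167^187=199  167^188=270  167^189=216  167^190=62
  167^191=105  167^192=84  167^193=178  167^194=87
Found 87 at exponent 194.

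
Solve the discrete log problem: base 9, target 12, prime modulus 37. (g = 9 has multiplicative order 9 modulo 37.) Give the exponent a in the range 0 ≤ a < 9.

4

Successive powers of 9 modulo 37:
  9^0=1  9^1=9  9^2=7  9^3=26  9^4=12
So 9^4 ≡ 12 (mod 37), giving a = 4.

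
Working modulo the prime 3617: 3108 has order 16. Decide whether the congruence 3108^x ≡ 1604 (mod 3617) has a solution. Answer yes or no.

no

1604 ∈ ⟨3108⟩ iff 1604^16 ≡ 1 (mod 3617), since |⟨3108⟩| = 16.
1604^16 mod 3617 = 390.
Since 390 ≠ 1, 1604 does not lie in the subgroup.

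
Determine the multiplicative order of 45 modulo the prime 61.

30

The order of 45 must divide p − 1 = 60 = 2^2 · 3 · 5.
Divisors: 1, 2, 3, 4, 5, 6, 10, 12, 15, 20, 30, 60.
Check each in increasing order: 45^1 ≡ 45;  45^2 ≡ 12;  45^3 ≡ 52;  45^4 ≡ 22;  45^5 ≡ 14;  45^6 ≡ 20;  45^10 ≡ 13;  45^12 ≡ 34;  45^15 ≡ 60;  45^20 ≡ 47;  45^30 ≡ 1.
Smallest exponent giving 1 is 30.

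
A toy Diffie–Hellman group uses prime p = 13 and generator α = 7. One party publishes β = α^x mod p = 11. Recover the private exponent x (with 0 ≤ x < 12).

5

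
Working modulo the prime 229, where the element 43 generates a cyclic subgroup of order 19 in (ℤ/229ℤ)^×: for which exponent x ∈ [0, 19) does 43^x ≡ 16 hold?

18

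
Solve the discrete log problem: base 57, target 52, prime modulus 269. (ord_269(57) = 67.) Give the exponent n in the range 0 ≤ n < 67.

19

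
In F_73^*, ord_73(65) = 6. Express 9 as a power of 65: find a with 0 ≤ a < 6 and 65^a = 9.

5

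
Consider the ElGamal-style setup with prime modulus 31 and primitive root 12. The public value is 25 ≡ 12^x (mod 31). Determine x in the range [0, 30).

10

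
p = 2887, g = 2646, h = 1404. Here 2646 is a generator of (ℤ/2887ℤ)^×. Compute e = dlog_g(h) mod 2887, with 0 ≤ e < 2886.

2537

Baby-step giant-step with m = ceil(sqrt(2886)) = 54.
Baby table (2646^j mod 2887 for j=0..53):
  0:1  1:2646  2:341  3:1542  4:801  5:388  6:1763  7:2393
  8:687  9:1879  10:420  11:2712  12:1757  13:952  14:1528  15:1288
  16:1388  17:384  18:2727  19:1029  20:293  21:1562  22:1755  23:1434
  24:846  25:1091  26:2673  27:2495  28:2088  29:2017  30:1806  31:691
  32:915  33:1784  34:219  35:2074  36:2504  37:2806  38:2199  39:1249
  40:2126  41:1520  42:329  43:1547  44:2483  45:2093  46:812  47:624
  48:2627  49:2033  50:837  51:373  52:2491  53:165
Giant step factor: 2646^(-54) ≡ 2803 (mod 2887).
Scan 1404·2803^i mod 2887 for i = 0, 1, …:
  i=0: 1404   i=1: 431   i=2: 1327   i=3: 1125
  i=4: 771   i=5: 1637   i=6: 1068   i=7: 2672
  i=8: 738   i=9: 1522     …   i=45: 926
  i=46: 165
Match at i=46, j=53: e = 46·54 + 53 = 2537.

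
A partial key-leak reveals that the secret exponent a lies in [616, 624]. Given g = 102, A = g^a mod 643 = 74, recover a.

616

Compute 102^616 mod 643 = 74, then multiply by 102 repeatedly:
  102^616=74
Found 74 at exponent 616.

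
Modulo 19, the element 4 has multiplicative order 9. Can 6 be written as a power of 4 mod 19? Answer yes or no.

⟨4⟩ has order 9; its elements mod 19 are {1, 4, 5, 6, 7, 9, 11, 16, 17}.
6 is in this set.

yes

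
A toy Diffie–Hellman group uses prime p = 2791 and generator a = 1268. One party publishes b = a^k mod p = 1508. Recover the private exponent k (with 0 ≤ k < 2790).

364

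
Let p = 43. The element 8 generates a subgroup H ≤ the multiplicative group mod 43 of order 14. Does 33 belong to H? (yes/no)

no

33 ∈ ⟨8⟩ iff 33^14 ≡ 1 (mod 43), since |⟨8⟩| = 14.
33^14 mod 43 = 36.
Since 36 ≠ 1, 33 does not lie in the subgroup.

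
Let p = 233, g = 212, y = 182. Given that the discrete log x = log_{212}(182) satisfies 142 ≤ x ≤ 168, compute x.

156

Compute 212^142 mod 233 = 207, then multiply by 212 repeatedly:
  212^142=207  212^143=80  212^144=184  212^145=97  212^146=60
  212^147=138  212^148=131  212^149=45  212^150=220  212^151=40
  212^152=92  212^153=165  212^154=30  212^155=69  212^156=182
Found 182 at exponent 156.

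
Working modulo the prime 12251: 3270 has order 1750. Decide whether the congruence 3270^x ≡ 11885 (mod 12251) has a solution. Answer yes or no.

11885 ∈ ⟨3270⟩ iff 11885^1750 ≡ 1 (mod 12251), since |⟨3270⟩| = 1750.
11885^1750 mod 12251 = 10385.
Since 10385 ≠ 1, 11885 does not lie in the subgroup.

no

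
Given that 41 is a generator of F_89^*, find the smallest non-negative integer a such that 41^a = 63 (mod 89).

71

Baby-step giant-step with m = ceil(sqrt(88)) = 10.
Baby table (41^j mod 89 for j=0..9):
  0:1  1:41  2:79  3:35  4:11  5:6  6:68  7:29
  8:32  9:66
Giant step factor: 41^(-10) ≡ 47 (mod 89).
Scan 63·47^i mod 89 for i = 0, 1, …:
  i=0: 63   i=1: 24   i=2: 60   i=3: 61
  i=4: 19   i=5: 3   i=6: 52   i=7: 41
Match at i=7, j=1: a = 7·10 + 1 = 71.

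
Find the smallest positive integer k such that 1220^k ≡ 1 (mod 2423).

The order of 1220 must divide p − 1 = 2422 = 2 · 7 · 173.
Divisors: 1, 2, 7, 14, 173, 346, 1211, 2422.
Check each in increasing order: 1220^1 ≡ 1220;  1220^2 ≡ 678;  1220^7 ≡ 918;  1220^14 ≡ 1943;  1220^173 ≡ 834;  1220^346 ≡ 155;  1220^1211 ≡ 1.
Smallest exponent giving 1 is 1211.

1211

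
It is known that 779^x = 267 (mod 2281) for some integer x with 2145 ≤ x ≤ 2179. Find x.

2173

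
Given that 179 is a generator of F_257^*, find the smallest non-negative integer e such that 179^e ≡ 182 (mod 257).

189

Baby-step giant-step with m = ceil(sqrt(256)) = 16.
Baby table (179^j mod 257 for j=0..15):
  0:1  1:179  2:173  3:127  4:117  5:126  6:195  7:210
  8:68  9:93  10:199  11:155  12:246  13:87  14:153  15:145
Giant step factor: 179^(-16) ≡ 128 (mod 257).
Scan 182·128^i mod 257 for i = 0, 1, …:
  i=0: 182   i=1: 166   i=2: 174   i=3: 170
  i=4: 172   i=5: 171   i=6: 43   i=7: 107
  i=8: 75   i=9: 91   i=10: 83   i=11: 87
Match at i=11, j=13: e = 11·16 + 13 = 189.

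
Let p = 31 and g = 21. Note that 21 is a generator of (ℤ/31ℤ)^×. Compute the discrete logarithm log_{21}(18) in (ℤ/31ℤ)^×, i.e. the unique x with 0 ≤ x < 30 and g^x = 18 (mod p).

Successive powers of 21 modulo 31:
  21^0=1  21^1=21  21^2=7  21^3=23  21^4=18
So 21^4 ≡ 18 (mod 31), giving x = 4.

4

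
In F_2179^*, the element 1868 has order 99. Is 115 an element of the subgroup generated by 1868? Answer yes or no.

115 ∈ ⟨1868⟩ iff 115^99 ≡ 1 (mod 2179), since |⟨1868⟩| = 99.
115^99 mod 2179 = 1.
Since 1 = 1, 115 lies in the subgroup.

yes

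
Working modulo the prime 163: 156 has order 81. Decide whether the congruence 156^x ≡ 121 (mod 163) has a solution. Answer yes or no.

121 ∈ ⟨156⟩ iff 121^81 ≡ 1 (mod 163), since |⟨156⟩| = 81.
121^81 mod 163 = 1.
Since 1 = 1, 121 lies in the subgroup.

yes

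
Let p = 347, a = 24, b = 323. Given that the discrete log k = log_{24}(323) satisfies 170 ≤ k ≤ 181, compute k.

174

Compute 24^170 mod 347 = 31, then multiply by 24 repeatedly:
  24^170=31  24^171=50  24^172=159  24^173=346  24^174=323
Found 323 at exponent 174.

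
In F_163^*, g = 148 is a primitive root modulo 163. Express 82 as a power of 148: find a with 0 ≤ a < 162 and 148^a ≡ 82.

37

Baby-step giant-step with m = ceil(sqrt(162)) = 13.
Baby table (148^j mod 163 for j=0..12):
  0:1  1:148  2:62  3:48  4:95  5:42  6:22  7:159
  8:60  9:78  10:134  11:109  12:158
Giant step factor: 148^(-13) ≡ 50 (mod 163).
Scan 82·50^i mod 163 for i = 0, 1, …:
  i=0: 82   i=1: 25   i=2: 109
Match at i=2, j=11: a = 2·13 + 11 = 37.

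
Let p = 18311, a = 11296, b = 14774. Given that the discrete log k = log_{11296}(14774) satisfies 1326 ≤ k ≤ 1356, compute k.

Compute 11296^1326 mod 18311 = 11922, then multiply by 11296 repeatedly:
  11296^1326=11922  11296^1327=11818  11296^1328=8938  11296^1329=15105  11296^1330=4182
  11296^1331=15803  11296^1332=15060  11296^1333=8570  11296^1334=14774
Found 14774 at exponent 1334.

1334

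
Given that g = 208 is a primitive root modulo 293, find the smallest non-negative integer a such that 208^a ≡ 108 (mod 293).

Baby-step giant-step with m = ceil(sqrt(292)) = 18.
Baby table (208^j mod 293 for j=0..17):
  0:1  1:208  2:193  3:3  4:38  5:286  6:9  7:114
  8:272  9:27  10:49  11:230  12:81  13:147  14:104  15:243
  16:148  17:19
Giant step factor: 208^(-18) ≡ 209 (mod 293).
Scan 108·209^i mod 293 for i = 0, 1, …:
  i=0: 108   i=1: 11   i=2: 248   i=3: 264
  i=4: 92   i=5: 183   i=6: 157   i=7: 290
  i=8: 252   i=9: 221     …   i=14: 171
  i=15: 286
Match at i=15, j=5: a = 15·18 + 5 = 275.

275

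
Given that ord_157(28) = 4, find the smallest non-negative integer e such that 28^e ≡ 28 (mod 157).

1

Successive powers of 28 modulo 157:
  28^0=1  28^1=28
So 28^1 ≡ 28 (mod 157), giving e = 1.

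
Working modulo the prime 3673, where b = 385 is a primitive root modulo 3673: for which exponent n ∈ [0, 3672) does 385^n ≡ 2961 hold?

Baby-step giant-step with m = ceil(sqrt(3672)) = 61.
Baby table (385^j mod 3673 for j=0..60):
  0:1  1:385  2:1305  3:2897  4:2426  5:1068  6:3477  7:1673
  8:1330  9:1503  10:1994  11:33  12:1686  13:2662  14:103  15:2925
  16:2187  17:878  18:114  19:3487  20:1850  21:3361  22:1089  23:543
  24:3367  25:3399  26:1027  27:2384  28:3263  29:89  30:1208  31:2282
  32:723  33:2880  34:3227  35:921  36:1977  37:834  38:1539  39:1162
  40:2937  41:3134  42:1846  43:1821  44:3215  45:3647  46:1009  47:2800
  48:1811  49:3038  50:1616  51:1423  52:578  53:2150  54:1325  55:3251
  56:2815  57:240  58:575  59:995  60:1083
Giant step factor: 385^(-61) ≡ 1929 (mod 3673).
Scan 2961·1929^i mod 3673 for i = 0, 1, …:
  i=0: 2961   i=1: 254   i=2: 1457   i=3: 708
  i=4: 3049   i=5: 1048   i=6: 1442   i=7: 1157
  i=8: 2342   i=9: 3601     …   i=20: 20
  i=21: 1850
Match at i=21, j=20: n = 21·61 + 20 = 1301.

1301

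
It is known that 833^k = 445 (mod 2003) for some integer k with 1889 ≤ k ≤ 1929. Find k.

Compute 833^1889 mod 2003 = 1081, then multiply by 833 repeatedly:
  833^1889=1081  833^1890=1126  833^1891=554  833^1892=792  833^1893=749
  833^1894=984  833^1895=445
Found 445 at exponent 1895.

1895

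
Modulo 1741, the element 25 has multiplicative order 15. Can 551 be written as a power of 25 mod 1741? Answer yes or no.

no

551 ∈ ⟨25⟩ iff 551^15 ≡ 1 (mod 1741), since |⟨25⟩| = 15.
551^15 mod 1741 = 479.
Since 479 ≠ 1, 551 does not lie in the subgroup.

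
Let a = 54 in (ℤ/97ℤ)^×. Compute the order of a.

The order of 54 must divide p − 1 = 96 = 2^5 · 3.
Divisors: 1, 2, 3, 4, 6, 8, 12, 16, 24, 32, 48, 96.
Check each in increasing order: 54^1 ≡ 54;  54^2 ≡ 6;  54^3 ≡ 33;  54^4 ≡ 36;  54^6 ≡ 22;  54^8 ≡ 35;  54^12 ≡ 96;  54^16 ≡ 61;  54^24 ≡ 1.
Smallest exponent giving 1 is 24.

24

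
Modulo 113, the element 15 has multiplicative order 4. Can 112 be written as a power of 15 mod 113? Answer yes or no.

yes

⟨15⟩ has order 4; its elements mod 113 are {1, 15, 98, 112}.
112 is in this set.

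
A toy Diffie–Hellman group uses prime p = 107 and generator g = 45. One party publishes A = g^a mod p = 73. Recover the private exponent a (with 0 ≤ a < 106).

Baby-step giant-step with m = ceil(sqrt(106)) = 11.
Baby table (45^j mod 107 for j=0..10):
  0:1  1:45  2:99  3:68  4:64  5:98  6:23  7:72
  8:30  9:66  10:81
Giant step factor: 45^(-11) ≡ 46 (mod 107).
Scan 73·46^i mod 107 for i = 0, 1, …:
  i=0: 73   i=1: 41   i=2: 67   i=3: 86
  i=4: 104   i=5: 76   i=6: 72
Match at i=6, j=7: a = 6·11 + 7 = 73.

73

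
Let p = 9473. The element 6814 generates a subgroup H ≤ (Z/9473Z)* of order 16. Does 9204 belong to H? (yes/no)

yes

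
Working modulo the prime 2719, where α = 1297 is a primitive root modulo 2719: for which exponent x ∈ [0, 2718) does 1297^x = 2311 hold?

918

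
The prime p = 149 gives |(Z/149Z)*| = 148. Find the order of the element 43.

148

The order of 43 must divide p − 1 = 148 = 2^2 · 37.
Divisors: 1, 2, 4, 37, 74, 148.
Check each in increasing order: 43^1 ≡ 43;  43^2 ≡ 61;  43^4 ≡ 145;  43^37 ≡ 105;  43^74 ≡ 148;  43^148 ≡ 1.
Smallest exponent giving 1 is 148.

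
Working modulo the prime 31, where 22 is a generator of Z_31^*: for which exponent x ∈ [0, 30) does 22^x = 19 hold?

2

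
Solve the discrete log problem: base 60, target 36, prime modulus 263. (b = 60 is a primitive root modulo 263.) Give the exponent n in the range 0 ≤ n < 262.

54

Baby-step giant-step with m = ceil(sqrt(262)) = 17.
Baby table (60^j mod 263 for j=0..16):
  0:1  1:60  2:181  3:77  4:149  5:261  6:143  7:164
  8:109  9:228  10:4  11:240  12:198  13:45  14:70  15:255
  16:46
Giant step factor: 60^(-17) ≡ 87 (mod 263).
Scan 36·87^i mod 263 for i = 0, 1, …:
  i=0: 36   i=1: 239   i=2: 16   i=3: 77
Match at i=3, j=3: n = 3·17 + 3 = 54.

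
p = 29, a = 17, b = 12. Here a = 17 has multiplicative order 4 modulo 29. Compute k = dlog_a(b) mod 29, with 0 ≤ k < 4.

3

Successive powers of 17 modulo 29:
  17^0=1  17^1=17  17^2=28  17^3=12
So 17^3 ≡ 12 (mod 29), giving k = 3.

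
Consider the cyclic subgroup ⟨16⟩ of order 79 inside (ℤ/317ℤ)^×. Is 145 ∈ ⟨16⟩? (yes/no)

yes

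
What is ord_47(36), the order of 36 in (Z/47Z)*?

23

The order of 36 must divide p − 1 = 46 = 2 · 23.
Divisors: 1, 2, 23, 46.
Check each in increasing order: 36^1 ≡ 36;  36^2 ≡ 27;  36^23 ≡ 1.
Smallest exponent giving 1 is 23.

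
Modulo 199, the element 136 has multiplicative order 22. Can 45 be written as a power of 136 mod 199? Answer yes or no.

no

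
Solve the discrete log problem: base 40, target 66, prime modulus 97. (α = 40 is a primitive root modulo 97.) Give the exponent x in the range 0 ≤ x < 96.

Baby-step giant-step with m = ceil(sqrt(96)) = 10.
Baby table (40^j mod 97 for j=0..9):
  0:1  1:40  2:48  3:77  4:73  5:10  6:12  7:92
  8:91  9:51
Giant step factor: 40^(-10) ≡ 65 (mod 97).
Scan 66·65^i mod 97 for i = 0, 1, …:
  i=0: 66   i=1: 22   i=2: 72   i=3: 24
  i=4: 8   i=5: 35   i=6: 44   i=7: 47
  i=8: 48
Match at i=8, j=2: x = 8·10 + 2 = 82.

82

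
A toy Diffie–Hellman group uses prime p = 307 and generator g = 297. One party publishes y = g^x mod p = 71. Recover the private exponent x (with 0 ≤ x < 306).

Baby-step giant-step with m = ceil(sqrt(306)) = 18.
Baby table (297^j mod 307 for j=0..17):
  0:1  1:297  2:100  3:228  4:176  5:82  6:101  7:218
  8:276  9:3  10:277  11:300  12:70  13:221  14:246  15:303
  16:40  17:214
Giant step factor: 297^(-18) ≡ 273 (mod 307).
Scan 71·273^i mod 307 for i = 0, 1, …:
  i=0: 71   i=1: 42   i=2: 107   i=3: 46
  i=4: 278   i=5: 65   i=6: 246
Match at i=6, j=14: x = 6·18 + 14 = 122.

122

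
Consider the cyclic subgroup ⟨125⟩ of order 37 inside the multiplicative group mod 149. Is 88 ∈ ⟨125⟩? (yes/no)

88 ∈ ⟨125⟩ iff 88^37 ≡ 1 (mod 149), since |⟨125⟩| = 37.
88^37 mod 149 = 1.
Since 1 = 1, 88 lies in the subgroup.

yes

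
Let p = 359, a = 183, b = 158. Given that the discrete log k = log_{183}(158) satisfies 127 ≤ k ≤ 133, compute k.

130

Compute 183^127 mod 359 = 280, then multiply by 183 repeatedly:
  183^127=280  183^128=262  183^129=199  183^130=158
Found 158 at exponent 130.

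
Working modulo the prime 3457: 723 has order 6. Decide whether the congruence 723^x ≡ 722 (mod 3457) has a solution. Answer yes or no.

yes

722 ∈ ⟨723⟩ iff 722^6 ≡ 1 (mod 3457), since |⟨723⟩| = 6.
722^6 mod 3457 = 1.
Since 1 = 1, 722 lies in the subgroup.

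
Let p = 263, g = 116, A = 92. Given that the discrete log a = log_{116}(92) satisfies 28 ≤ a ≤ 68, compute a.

Compute 116^28 mod 263 = 253, then multiply by 116 repeatedly:
  116^28=253  116^29=155  116^30=96  116^31=90  116^32=183
  116^33=188  116^34=242  116^35=194  116^36=149  116^37=189
  116^38=95  116^39=237  116^40=140  116^41=197  116^42=234
  116^43=55  116^44=68  116^45=261  116^46=31  116^47=177
  116^48=18  116^49=247  116^50=248  116^51=101  116^52=144
  116^53=135  116^54=143  116^55=19  116^56=100  116^57=28
  116^58=92
Found 92 at exponent 58.

58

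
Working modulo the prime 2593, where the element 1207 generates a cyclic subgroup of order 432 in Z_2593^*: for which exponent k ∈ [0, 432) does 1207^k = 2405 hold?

271

Baby-step giant-step with m = ceil(sqrt(432)) = 21.
Baby table (1207^j mod 2593 for j=0..20):
  0:1  1:1207  2:2176  3:2316  4:158  5:1417  6:1532  7:315
  8:1627  9:888  10:907  11:503  12:359  13:282  14:691  15:1684
  16:2269  17:475  18:272  19:1586  20:668
Giant step factor: 1207^(-21) ≡ 1076 (mod 2593).
Scan 2405·1076^i mod 2593 for i = 0, 1, …:
  i=0: 2405   i=1: 2559   i=2: 2311   i=3: 2542
  i=4: 2170   i=5: 1220   i=6: 662   i=7: 1830
  i=8: 993   i=9: 152   i=10: 193   i=11: 228
  i=12: 1586
Match at i=12, j=19: k = 12·21 + 19 = 271.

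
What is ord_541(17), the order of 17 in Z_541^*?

60

The order of 17 must divide p − 1 = 540 = 2^2 · 3^3 · 5.
Divisors: 1, 2, 3, 4, 5, 6, 9, 10, 12, 15, 18, 20, 27, 30, 36, 45, 54, 60, 90, 108, 135, 180, 270, 540.
Check each in increasing order: 17^1 ≡ 17;  17^2 ≡ 289;  17^3 ≡ 44;  17^4 ≡ 207;  17^5 ≡ 273;  17^6 ≡ 313;  17^9 ≡ 247;  17^10 ≡ 412;  17^12 ≡ 48;  17^15 ≡ 489;  17^18 ≡ 417;  17^20 ≡ 411;  17^27 ≡ 209;  17^30 ≡ 540;  17^36 ≡ 228;  17^45 ≡ 52;  17^54 ≡ 401;  17^60 ≡ 1.
Smallest exponent giving 1 is 60.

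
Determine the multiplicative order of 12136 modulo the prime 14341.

3585

The order of 12136 must divide p − 1 = 14340 = 2^2 · 3 · 5 · 239.
Divisors: 1, 2, 3, 4, 5, 6, 10, 12, 15, 20, 30, 60, 239, 478, 717, 956, 1195, 1434, 2390, 2868, 3585, 4780, 7170, 14340.
Check each in increasing order: 12136^1 ≡ 12136;  12136^2 ≡ 426;  12136^3 ≡ 7176;  12136^4 ≡ 9384;  12136^5 ≡ 2343;  12136^6 ≡ 10786;  12136^10 ≡ 11387;  12136^12 ≡ 3604;  12136^15 ≡ 5481;  12136^20 ≡ 6788;  12136^30 ≡ 11307;  12136^60 ≡ 12575;  12136^239 ≡ 5271;  12136^478 ≡ 4924;  12136^717 ≡ 11535;  12136^956 ≡ 9486;  12136^1195 ≡ 7980;  12136^1434 ≡ 427;  12136^2390 ≡ 6360;  12136^2868 ≡ 10237;  12136^3585 ≡ 1.
Smallest exponent giving 1 is 3585.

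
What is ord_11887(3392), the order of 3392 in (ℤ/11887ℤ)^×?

5943

The order of 3392 must divide p − 1 = 11886 = 2 · 3 · 7 · 283.
Divisors: 1, 2, 3, 6, 7, 14, 21, 42, 283, 566, 849, 1698, 1981, 3962, 5943, 11886.
Check each in increasing order: 3392^1 ≡ 3392;  3392^2 ≡ 10935;  3392^3 ≡ 4080;  3392^6 ≡ 4600;  3392^7 ≡ 7456;  3392^14 ≡ 8324;  3392^21 ≡ 1717;  3392^42 ≡ 113;  3392^283 ≡ 9041;  3392^566 ≡ 4669;  3392^849 ≡ 1692;  3392^1698 ≡ 9984;  3392^1981 ≡ 7353;  3392^3962 ≡ 4533;  3392^5943 ≡ 1.
Smallest exponent giving 1 is 5943.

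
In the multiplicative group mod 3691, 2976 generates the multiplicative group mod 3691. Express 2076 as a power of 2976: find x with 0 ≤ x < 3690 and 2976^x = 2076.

1962

Baby-step giant-step with m = ceil(sqrt(3690)) = 61.
Baby table (2976^j mod 3691 for j=0..60):
  0:1  1:2976  2:1867  3:1237  4:1385  5:2604  6:2095  7:621
  8:2596  9:433  10:449  11:82  12:426  13:1763  14:1777  15:2840
  16:3141  17:2004  18:2939  19:2485  20:2287  21:3599  22:3033  23:1713
  24:617  25:1765  26:347  27:2883  28:1924  29:1083  30:765  31:2984
  32:3529  33:1409  34:208  35:2611  36:781  37:2617  38:182  39:2746
  40:222  41:3674  42:1082  43:1480  44:1117  45:2292  46:24  47:1295
  48:516  49:160  50:21  51:3440  52:2297  53:140  54:3248  55:3010
  56:3394  57:1968  58:2842  59:1711  60:2047
Giant step factor: 2976^(-61) ≡ 2107 (mod 3691).
Scan 2076·2107^i mod 3691 for i = 0, 1, …:
  i=0: 2076   i=1: 297   i=2: 2000   i=3: 2569
  i=4: 1877   i=5: 1778   i=6: 3572   i=7: 255
  i=8: 2090   i=9: 267     …   i=31: 1759
  i=32: 449
Match at i=32, j=10: x = 32·61 + 10 = 1962.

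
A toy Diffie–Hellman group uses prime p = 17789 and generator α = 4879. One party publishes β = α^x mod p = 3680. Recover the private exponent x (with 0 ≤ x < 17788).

10482

Baby-step giant-step with m = ceil(sqrt(17788)) = 134.
Baby table (4879^j mod 17789 for j=0..133):
  0:1  1:4879  2:2959  3:10082  4:3493  5:485  6:378  7:11995
  8:15584  9:4150  10:3968  11:5440  12:572  13:15704  14:2593  15:3268
  16:5628  17:10585  18:2748  19:12375  20:1759  21:7863  22:10493  23:16394
  24:6982  25:17032  26:6709  27:1451  28:17196  29:6360  30:6424  31:16267
  32:9964  33:14808  34:7103  35:2565  36:8968  37:11721  38:12913  39:11678
  40:16584  41:8964  42:9994  43:1077  44:6928  45:2612  46:7024  47:8482
  48:6464  49:15748  50:3801  51:8941  52:4511  53:4176  54:6299  55:11218
  56:13658  57:17577  58:15203  59:13096  60:15085  61:6622  62:3914  63:8809
  64:887  65:4946  66:9650  67:12656  68:3005  69:3259  70:15084  71:1743
  72:955  73:16516  74:15183  75:4461  76:9272  77:661  78:5210  79:16898
  80:11116  81:14092  82:383  83:812  84:12590  85:1193  86:3644  87:7865
  88:2462  89:4523  90:9357  91:6229  92:7679  93:2207  94:5608  95:1950
  96:14724  97:6414  98:3055  99:15952  100:2933  101:7751  102:15504  103:5188
  104:16294  105:17174  106:5756  107:12482  108:7931  109:4274  110:4138  111:16576
  112:5510  113:4111  114:9366  115:14562  116:16521  117:4000  118:1467  119:6315
  120:337  121:7635  122:999  123:17724  124:3067  125:3344  126:2863  127:4212
  128:4053  129:11008  130:3041  131:1013  132:14874  133:8915
Giant step factor: 4879^(-134) ≡ 3517 (mod 17789).
Scan 3680·3517^i mod 17789 for i = 0, 1, …:
  i=0: 3680   i=1: 9957   i=2: 10017   i=3: 7569
  i=4: 7829   i=5: 15010   i=6: 10207   i=7: 17606
  i=8: 14582   i=9: 16996     …   i=77: 4377
  i=78: 6424
Match at i=78, j=30: x = 78·134 + 30 = 10482.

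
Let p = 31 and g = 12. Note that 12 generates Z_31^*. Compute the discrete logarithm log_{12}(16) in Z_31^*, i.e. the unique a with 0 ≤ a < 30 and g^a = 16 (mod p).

Successive powers of 12 modulo 31:
  12^0=1  12^1=12  12^2=20  12^3=23  12^4=28  12^5=26
  12^6=2  12^7=24  12^8=9  12^9=15  12^10=25  12^11=21
  12^12=4  12^13=17  12^14=18  12^15=30  12^16=19  12^17=11
  12^18=8  12^19=3  12^20=5  12^21=29  12^22=7  12^23=22
  12^24=16
So 12^24 ≡ 16 (mod 31), giving a = 24.

24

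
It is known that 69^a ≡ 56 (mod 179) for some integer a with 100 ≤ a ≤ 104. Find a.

Compute 69^100 mod 179 = 171, then multiply by 69 repeatedly:
  69^100=171  69^101=164  69^102=39  69^103=6  69^104=56
Found 56 at exponent 104.

104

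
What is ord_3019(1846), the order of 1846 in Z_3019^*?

1509

The order of 1846 must divide p − 1 = 3018 = 2 · 3 · 503.
Divisors: 1, 2, 3, 6, 503, 1006, 1509, 3018.
Check each in increasing order: 1846^1 ≡ 1846;  1846^2 ≡ 2284;  1846^3 ≡ 1740;  1846^6 ≡ 2562;  1846^503 ≡ 239;  1846^1006 ≡ 2779;  1846^1509 ≡ 1.
Smallest exponent giving 1 is 1509.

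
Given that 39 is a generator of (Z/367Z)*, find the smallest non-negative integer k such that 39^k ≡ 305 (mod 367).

47

Baby-step giant-step with m = ceil(sqrt(366)) = 20.
Baby table (39^j mod 367 for j=0..19):
  0:1  1:39  2:53  3:232  4:240  5:185  6:242  7:263
  8:348  9:360  10:94  11:363  12:211  13:155  14:173  15:141
  16:361  17:133  18:49  19:76
Giant step factor: 39^(-20) ≡ 118 (mod 367).
Scan 305·118^i mod 367 for i = 0, 1, …:
  i=0: 305   i=1: 24   i=2: 263
Match at i=2, j=7: k = 2·20 + 7 = 47.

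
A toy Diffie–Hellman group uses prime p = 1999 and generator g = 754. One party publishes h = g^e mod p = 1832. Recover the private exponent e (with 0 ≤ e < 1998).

1764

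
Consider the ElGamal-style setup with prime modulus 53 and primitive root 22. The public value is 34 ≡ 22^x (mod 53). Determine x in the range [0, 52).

9

Successive powers of 22 modulo 53:
  22^0=1  22^1=22  22^2=7  22^3=48  22^4=49  22^5=18
  22^6=25  22^7=20  22^8=16  22^9=34
So 22^9 ≡ 34 (mod 53), giving x = 9.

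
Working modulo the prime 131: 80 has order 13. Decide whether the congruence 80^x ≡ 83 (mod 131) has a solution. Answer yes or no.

⟨80⟩ has order 13; its elements mod 131 are {1, 39, 45, 52, 60, 62, 63, 80, 84, 99, 107, 112, 113}.
83 is not in this set.

no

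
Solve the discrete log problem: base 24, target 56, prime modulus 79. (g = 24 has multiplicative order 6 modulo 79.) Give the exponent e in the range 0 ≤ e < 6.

5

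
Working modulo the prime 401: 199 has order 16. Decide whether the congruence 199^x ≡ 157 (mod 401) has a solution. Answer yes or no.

157 ∈ ⟨199⟩ iff 157^16 ≡ 1 (mod 401), since |⟨199⟩| = 16.
157^16 mod 401 = 372.
Since 372 ≠ 1, 157 does not lie in the subgroup.

no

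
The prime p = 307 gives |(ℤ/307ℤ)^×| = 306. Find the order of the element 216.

17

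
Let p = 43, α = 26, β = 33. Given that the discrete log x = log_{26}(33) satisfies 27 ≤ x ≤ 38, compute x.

29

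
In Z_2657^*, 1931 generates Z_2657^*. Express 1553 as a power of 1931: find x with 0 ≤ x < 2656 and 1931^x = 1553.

799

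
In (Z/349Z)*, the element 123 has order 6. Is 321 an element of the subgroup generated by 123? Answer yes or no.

321 ∈ ⟨123⟩ iff 321^6 ≡ 1 (mod 349), since |⟨123⟩| = 6.
321^6 mod 349 = 178.
Since 178 ≠ 1, 321 does not lie in the subgroup.

no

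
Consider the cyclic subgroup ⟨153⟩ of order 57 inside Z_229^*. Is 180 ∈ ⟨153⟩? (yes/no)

yes

180 ∈ ⟨153⟩ iff 180^57 ≡ 1 (mod 229), since |⟨153⟩| = 57.
180^57 mod 229 = 1.
Since 1 = 1, 180 lies in the subgroup.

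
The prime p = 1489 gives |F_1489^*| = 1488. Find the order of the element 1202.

372

The order of 1202 must divide p − 1 = 1488 = 2^4 · 3 · 31.
Divisors: 1, 2, 3, 4, 6, 8, 12, 16, 24, 31, 48, 62, 93, 124, 186, 248, 372, 496, 744, 1488.
Check each in increasing order: 1202^1 ≡ 1202;  1202^2 ≡ 474;  1202^3 ≡ 950;  1202^4 ≡ 1326;  1202^6 ≡ 166;  1202^8 ≡ 1256;  1202^12 ≡ 754;  1202^16 ≡ 685;  1202^24 ≡ 1207;  1202^31 ≡ 1286;  1202^48 ≡ 607;  1202^62 ≡ 1006;  1202^93 ≡ 1264;  1202^124 ≡ 1005;  1202^186 ≡ 1488;  1202^248 ≡ 483;  1202^372 ≡ 1.
Smallest exponent giving 1 is 372.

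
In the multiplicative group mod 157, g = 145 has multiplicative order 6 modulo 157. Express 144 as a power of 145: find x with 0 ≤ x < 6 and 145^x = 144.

2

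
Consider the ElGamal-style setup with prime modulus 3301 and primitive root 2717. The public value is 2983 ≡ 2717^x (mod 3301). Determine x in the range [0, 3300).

1713

Baby-step giant-step with m = ceil(sqrt(3300)) = 58.
Baby table (2717^j mod 3301 for j=0..57):
  0:1  1:2717  2:1053  3:2335  4:2974  5:2811  6:2274  7:2287
  8:1297  9:1782  10:2428  11:1478  12:1710  13:1563  14:1585  15:1941
  16:2000  17:554  18:3263  19:2386  20:2899  21:397  22:2523  23:2115
  24:2715  25:2221  26:229  27:1605  28:164  29:3254  30:1040  31:24
  32:2489  33:2165  34:3224  35:2055  36:1444  37:1760  38:2072  39:1419
  40:3156  41:2155  42:2462  43:1428  44:1201  45:1729  46:370  47:1786
  48:92  49:2389  50:1147  51:255  52:2926  53:1134  54:1245  55:2441
  56:488  57:2195
Giant step factor: 2717^(-58) ≡ 2905 (mod 3301).
Scan 2983·2905^i mod 3301 for i = 0, 1, …:
  i=0: 2983   i=1: 490   i=2: 719   i=3: 2463
  i=4: 1748   i=5: 1002   i=6: 2629   i=7: 2032
  i=8: 772   i=9: 1281     …   i=28: 200
  i=29: 24
Match at i=29, j=31: x = 29·58 + 31 = 1713.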